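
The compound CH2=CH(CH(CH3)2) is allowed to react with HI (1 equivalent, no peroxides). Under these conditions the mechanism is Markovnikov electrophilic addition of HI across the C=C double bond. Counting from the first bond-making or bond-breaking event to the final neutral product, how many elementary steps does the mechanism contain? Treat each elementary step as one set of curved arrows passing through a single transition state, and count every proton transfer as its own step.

Step 1: Protonation of the alkene by HI: the π bond acts as the nucleophile and picks up H⁺, giving the more stable (Markovnikov) secondary carbocation. The H–I bond breaks heterolytically, releasing I⁻.
Step 2: A 1,2-hydride shift from the adjacent isopropyl carbon moves the positive charge from the secondary centre to an adjacent carbon, generating a more stable tertiary carbocation.
Step 3: I⁻ captures the cation: a lone pair on I⁻ fills the empty p orbital, producing the alkyl halide product.
Total: 3 elementary steps.

3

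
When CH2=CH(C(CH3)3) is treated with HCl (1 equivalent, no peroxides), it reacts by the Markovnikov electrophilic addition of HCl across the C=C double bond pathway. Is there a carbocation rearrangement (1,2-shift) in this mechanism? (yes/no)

The first-formed carbocation is secondary.
The adjacent tert-butyl carbon has no hydrogen but bears methyl groups; migration of one methyl with its bonding pair (a 1,2-methyl shift) places the charge on a tertiary centre.
Tertiary is more stable than secondary, so the shift occurs.

yes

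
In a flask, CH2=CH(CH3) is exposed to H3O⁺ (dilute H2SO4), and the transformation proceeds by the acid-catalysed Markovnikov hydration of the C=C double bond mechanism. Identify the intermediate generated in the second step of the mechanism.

oxonium ion

Step 1: Electrophilic addition begins with the π(C=C) electrons forming a bond to the proton of H3O⁺. Following Markovnikov's rule, the resulting cation is secondary. H2O is released.
Step 2: Water acts as the nucleophile: an oxygen lone pair bonds to the cationic carbon, giving an oxonium-ion intermediate.
After step 2 the species present is an oxonium ion.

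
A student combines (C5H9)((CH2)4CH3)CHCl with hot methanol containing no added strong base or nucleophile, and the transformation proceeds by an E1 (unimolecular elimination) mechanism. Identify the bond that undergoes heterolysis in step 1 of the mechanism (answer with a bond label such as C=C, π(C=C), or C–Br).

Step 1: The C–Cl bond breaks with both electrons going to the chloride; Cl⁻ leaves and a secondary carbocation remains.
The bond broken in this step is the C–Cl bond.

C–Cl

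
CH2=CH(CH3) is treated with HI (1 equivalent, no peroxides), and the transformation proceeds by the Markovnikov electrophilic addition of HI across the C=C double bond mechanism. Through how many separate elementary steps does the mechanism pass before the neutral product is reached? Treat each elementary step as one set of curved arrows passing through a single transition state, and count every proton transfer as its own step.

2

Step 1: Electrophilic addition begins with the π(C=C) electrons forming a bond to the proton of HI. Following Markovnikov's rule, the resulting cation is secondary. The H–I bond breaks heterolytically, releasing I⁻.
(No 1,2-shift: no single shift to an adjacent carbon would give a more stable cation.)
Step 2: I⁻ captures the cation: a lone pair on I⁻ fills the empty p orbital, producing the alkyl halide product.
Total: 2 elementary steps.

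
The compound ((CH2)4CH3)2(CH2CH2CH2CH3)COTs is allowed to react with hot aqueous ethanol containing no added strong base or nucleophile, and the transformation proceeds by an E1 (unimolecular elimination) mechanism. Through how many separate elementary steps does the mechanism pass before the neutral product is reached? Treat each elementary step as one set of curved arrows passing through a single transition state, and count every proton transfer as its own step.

Step 1: Unassisted departure of TsO⁻ (taking the C–O bonding pair) generates a tertiary carbocation.
(No 1,2-shift: no single shift to an adjacent carbon would give a more stable cation.)
Step 2: Loss of a β-proton to a water (or ethanol) molecule of the solvent: the C–H bonding pair collapses toward the cationic carbon to form the C=C π bond, yielding the alkene.
Total: 2 elementary steps.

2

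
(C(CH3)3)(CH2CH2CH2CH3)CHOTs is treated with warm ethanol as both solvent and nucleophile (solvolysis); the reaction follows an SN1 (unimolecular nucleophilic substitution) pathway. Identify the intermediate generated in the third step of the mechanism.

Step 1: The C–O bond breaks with both electrons going to the tosylate; TsO⁻ leaves and a secondary carbocation remains.
Step 2: Carbocation rearrangement: a 1,2-methyl shift from the adjacent tert-butyl carbon converts the initially-formed secondary cation into the more stable tertiary cation.
Step 3: A lone pair on the oxygen of CH3CH2OH attacks the carbocation, forming a new C–O σ-bond and an oxonium ion.
After step 3 the species present is an oxonium ion.

oxonium ion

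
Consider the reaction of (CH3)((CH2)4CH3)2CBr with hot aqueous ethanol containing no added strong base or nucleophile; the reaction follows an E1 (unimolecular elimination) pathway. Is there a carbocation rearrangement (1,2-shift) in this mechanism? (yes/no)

no

The first-formed carbocation is tertiary.
No single 1,2-shift to an adjacent carbon would produce a more-substituted cation than the one already present, so no rearrangement occurs.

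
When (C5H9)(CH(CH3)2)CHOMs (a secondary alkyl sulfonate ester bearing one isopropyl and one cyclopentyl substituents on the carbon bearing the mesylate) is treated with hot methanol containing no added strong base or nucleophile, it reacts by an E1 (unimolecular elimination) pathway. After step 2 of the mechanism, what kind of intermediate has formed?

Step 1: The C–O bond breaks with both electrons going to the mesylate; MsO⁻ leaves and a secondary carbocation remains.
Step 2: A hydride (H with its bonding pair) migrates from the adjacent isopropyl carbon to the cationic centre — a 1,2-hydride shift — upgrading the secondary cation to a tertiary one.
After step 2 the species present is a tertiary carbocation.

tertiary carbocation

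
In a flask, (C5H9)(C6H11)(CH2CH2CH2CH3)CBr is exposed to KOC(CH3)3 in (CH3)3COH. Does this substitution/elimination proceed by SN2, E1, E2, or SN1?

Conditions: a strong/bulky base with a tertiary substrate bearing a β-hydrogen.
These conditions are the textbook signature of the E2 pathway.
A strong (often hindered) base removes a β-H in concert with loss of the leaving group — bimolecular elimination.

E2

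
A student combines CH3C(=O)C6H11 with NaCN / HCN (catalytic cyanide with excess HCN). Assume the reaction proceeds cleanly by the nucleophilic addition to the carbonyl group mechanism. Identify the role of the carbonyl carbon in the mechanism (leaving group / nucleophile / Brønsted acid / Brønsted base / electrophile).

Step 1: CN⁻ attacks the sp² carbonyl carbon; the C=O π bond breaks and the electrons end up as a lone pair on the alkoxide oxygen of the tetrahedral intermediate.
The carbonyl carbon accepts an electron pair into an empty or π* orbital — it is the electrophile.

electrophile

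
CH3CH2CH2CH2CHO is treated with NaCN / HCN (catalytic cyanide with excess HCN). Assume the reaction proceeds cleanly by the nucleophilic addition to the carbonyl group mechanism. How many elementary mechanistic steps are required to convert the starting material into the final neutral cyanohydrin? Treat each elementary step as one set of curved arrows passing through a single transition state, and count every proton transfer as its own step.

Step 1: CN⁻ attacks the sp² carbonyl carbon; the C=O π bond breaks and the electrons end up as a lone pair on the alkoxide oxygen of the tetrahedral intermediate.
Step 2: The alkoxide is protonated in situ by undissociated HCN, yielding a cyanohydrin; the CN⁻ so formed carries on the cycle.
Total: 2 elementary steps.

2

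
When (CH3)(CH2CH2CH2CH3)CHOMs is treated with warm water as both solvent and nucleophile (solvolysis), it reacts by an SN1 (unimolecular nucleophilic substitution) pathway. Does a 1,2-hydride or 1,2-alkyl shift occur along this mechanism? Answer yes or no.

The first-formed carbocation is secondary.
No single 1,2-shift to an adjacent carbon would produce a more-substituted cation than the one already present, so no rearrangement occurs.

no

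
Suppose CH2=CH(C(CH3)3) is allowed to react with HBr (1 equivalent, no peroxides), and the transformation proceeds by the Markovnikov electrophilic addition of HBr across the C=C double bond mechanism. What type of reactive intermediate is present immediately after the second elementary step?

Step 1: Protonation of the alkene by HBr: the π bond acts as the nucleophile and picks up H⁺, giving the more stable (Markovnikov) secondary carbocation. The H–Br bond breaks heterolytically, releasing Br⁻.
Step 2: A methyl group with its bonding pair migrates from the adjacent tert-butyl carbon to the cationic centre — a 1,2-methyl shift — upgrading the secondary cation to a tertiary one.
After step 2 the species present is a tertiary carbocation.

tertiary carbocation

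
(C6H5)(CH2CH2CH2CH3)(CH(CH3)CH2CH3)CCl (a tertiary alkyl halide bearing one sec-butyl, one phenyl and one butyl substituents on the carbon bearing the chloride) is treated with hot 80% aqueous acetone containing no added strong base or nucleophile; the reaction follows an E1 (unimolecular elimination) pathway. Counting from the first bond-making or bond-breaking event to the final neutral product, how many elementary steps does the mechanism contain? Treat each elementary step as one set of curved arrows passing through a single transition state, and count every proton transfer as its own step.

2

Step 1: Rate-determining heterolysis of the C–Cl bond gives Cl⁻ and a tertiary carbocation.
(No 1,2-shift: no single shift to an adjacent carbon would give a more stable cation.)
Step 2: Loss of a β-proton to a water molecule of the solvent: the C–H bonding pair collapses toward the cationic carbon to form the C=C π bond, yielding the alkene.
Total: 2 elementary steps.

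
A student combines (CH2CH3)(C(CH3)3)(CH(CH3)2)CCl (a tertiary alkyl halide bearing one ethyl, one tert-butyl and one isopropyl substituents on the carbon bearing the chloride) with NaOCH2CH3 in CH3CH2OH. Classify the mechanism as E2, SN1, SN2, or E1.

E2

Conditions: a strong base with a tertiary substrate bearing a β-hydrogen.
These conditions are the textbook signature of the E2 pathway.
A strong (often hindered) base removes a β-H in concert with loss of the leaving group — bimolecular elimination.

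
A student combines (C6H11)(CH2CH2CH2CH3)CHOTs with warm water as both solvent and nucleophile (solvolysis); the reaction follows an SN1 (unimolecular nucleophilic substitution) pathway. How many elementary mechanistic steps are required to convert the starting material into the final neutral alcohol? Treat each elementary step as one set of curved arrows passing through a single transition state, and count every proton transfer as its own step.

4

Step 1: Rate-determining heterolysis of the C–O bond gives TsO⁻ and a secondary carbocation.
Step 2: A hydride (H with its bonding pair) migrates from the adjacent cyclohexyl carbon to the cationic centre — a 1,2-hydride shift — upgrading the secondary cation to a tertiary one.
Step 3: Nucleophilic capture: the oxygen of H2O bonds to the cationic carbon, producing an oxonium-ion intermediate.
Step 4: A second solvent molecule removes the proton on oxygen, giving the neutral alcohol product.
Total: 4 elementary steps.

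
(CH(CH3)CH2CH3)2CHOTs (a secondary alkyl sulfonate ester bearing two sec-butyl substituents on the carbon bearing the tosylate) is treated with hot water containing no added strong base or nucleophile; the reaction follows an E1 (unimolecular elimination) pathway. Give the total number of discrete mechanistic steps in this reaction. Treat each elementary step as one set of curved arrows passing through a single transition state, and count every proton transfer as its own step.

3

Step 1: Unassisted departure of TsO⁻ (taking the C–O bonding pair) generates a secondary carbocation.
Step 2: A hydride (H with its bonding pair) migrates from the adjacent sec-butyl carbon to the cationic centre — a 1,2-hydride shift — upgrading the secondary cation to a tertiary one.
Step 3: A weak base (a water molecule from the solvent) removes a proton from a carbon adjacent to the cationic centre; the electrons of that C–H bond become the new π(C=C) bond, giving the alkene.
Total: 3 elementary steps.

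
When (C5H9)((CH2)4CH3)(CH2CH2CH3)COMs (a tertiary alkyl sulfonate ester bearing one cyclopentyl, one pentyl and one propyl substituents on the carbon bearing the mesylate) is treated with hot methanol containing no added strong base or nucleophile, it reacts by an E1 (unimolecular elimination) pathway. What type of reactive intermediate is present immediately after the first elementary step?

tertiary carbocation

Step 1: Rate-determining heterolysis of the C–O bond gives MsO⁻ and a tertiary carbocation.
After step 1 the species present is a tertiary carbocation.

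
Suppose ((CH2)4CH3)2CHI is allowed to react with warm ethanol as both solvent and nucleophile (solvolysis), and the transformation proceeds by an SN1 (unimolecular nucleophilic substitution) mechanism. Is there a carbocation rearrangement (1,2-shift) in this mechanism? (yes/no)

no

The first-formed carbocation is secondary.
No single 1,2-shift to an adjacent carbon would produce a more-substituted cation than the one already present, so no rearrangement occurs.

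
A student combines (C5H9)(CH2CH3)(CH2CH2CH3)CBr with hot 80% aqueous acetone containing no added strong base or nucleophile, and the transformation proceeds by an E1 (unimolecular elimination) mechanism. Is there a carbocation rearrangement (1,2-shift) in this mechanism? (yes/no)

no

The first-formed carbocation is tertiary.
No single 1,2-shift to an adjacent carbon would produce a more-substituted cation than the one already present, so no rearrangement occurs.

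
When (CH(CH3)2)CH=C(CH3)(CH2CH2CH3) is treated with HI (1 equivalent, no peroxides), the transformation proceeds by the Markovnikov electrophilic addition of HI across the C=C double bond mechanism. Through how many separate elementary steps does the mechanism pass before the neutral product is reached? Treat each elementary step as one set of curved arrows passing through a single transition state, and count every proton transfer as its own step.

Step 1: Electrophilic addition begins with the π(C=C) electrons forming a bond to the proton of HI. Following Markovnikov's rule, the resulting cation is tertiary. The H–I bond breaks heterolytically, releasing I⁻.
(No 1,2-shift: no single shift to an adjacent carbon would give a more stable cation.)
Step 2: Nucleophilic attack by I⁻ on the carbocation completes the addition, giving R–I.
Total: 2 elementary steps.

2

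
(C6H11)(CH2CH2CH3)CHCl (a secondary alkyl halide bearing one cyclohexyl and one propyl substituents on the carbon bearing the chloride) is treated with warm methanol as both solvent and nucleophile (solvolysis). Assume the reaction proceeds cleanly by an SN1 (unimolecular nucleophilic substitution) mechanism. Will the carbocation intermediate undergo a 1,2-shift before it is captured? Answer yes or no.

The first-formed carbocation is secondary.
The adjacent cyclohexyl carbon already bears 2 other carbon substituents and has a hydrogen to migrate; after a 1,2-hydride shift from that carbon the positive charge sits on a tertiary centre.
Tertiary is more stable than secondary, so the shift occurs.

yes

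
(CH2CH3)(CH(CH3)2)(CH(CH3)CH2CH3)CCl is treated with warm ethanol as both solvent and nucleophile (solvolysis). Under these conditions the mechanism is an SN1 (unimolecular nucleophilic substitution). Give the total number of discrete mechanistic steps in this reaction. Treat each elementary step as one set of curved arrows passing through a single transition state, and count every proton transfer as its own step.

3

Step 1: Unassisted departure of Cl⁻ (taking the C–Cl bonding pair) generates a tertiary carbocation.
(No 1,2-shift: no single shift to an adjacent carbon would give a more stable cation.)
Step 2: CH3CH2OH donates an oxygen lone pair into the empty p orbital of the cation, giving a protonated ether (an oxonium ion).
Step 3: Deprotonation of the oxonium oxygen by solvent ethanol yields the neutral ether.
Total: 3 elementary steps.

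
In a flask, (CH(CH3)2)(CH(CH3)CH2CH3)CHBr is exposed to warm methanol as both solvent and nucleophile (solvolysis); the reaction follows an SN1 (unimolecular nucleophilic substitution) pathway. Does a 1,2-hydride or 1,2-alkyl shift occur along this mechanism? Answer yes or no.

The first-formed carbocation is secondary.
The adjacent isopropyl carbon already bears 2 other carbon substituents and has a hydrogen to migrate; after a 1,2-hydride shift from that carbon the positive charge sits on a tertiary centre.
Tertiary is more stable than secondary, so the shift occurs.

yes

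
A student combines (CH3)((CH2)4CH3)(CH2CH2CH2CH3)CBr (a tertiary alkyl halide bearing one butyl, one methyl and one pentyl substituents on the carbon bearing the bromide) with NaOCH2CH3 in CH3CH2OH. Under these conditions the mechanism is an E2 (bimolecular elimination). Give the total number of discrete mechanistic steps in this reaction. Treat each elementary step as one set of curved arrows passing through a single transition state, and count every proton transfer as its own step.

1

Step 1: In one step, CH3CH2O⁻ pulls off a β-proton, the C–Br bond cleaves, and a C=C double bond forms between the α- and β-carbons (E2, anti elimination).
Total: 1 elementary step.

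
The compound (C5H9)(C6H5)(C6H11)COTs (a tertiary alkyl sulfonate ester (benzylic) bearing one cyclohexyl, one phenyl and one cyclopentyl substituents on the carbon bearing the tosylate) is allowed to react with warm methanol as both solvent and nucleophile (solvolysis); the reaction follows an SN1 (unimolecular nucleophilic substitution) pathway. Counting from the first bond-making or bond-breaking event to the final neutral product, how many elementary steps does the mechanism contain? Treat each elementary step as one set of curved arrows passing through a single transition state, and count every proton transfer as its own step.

3

Step 1: Ionisation: the C–O σ-bond cleaves heterolytically; both bonding electrons depart with TsO⁻, leaving a tertiary carbocation at the α-carbon.
(No 1,2-shift: no single shift to an adjacent carbon would give a more stable cation.)
Step 2: A lone pair on the oxygen of CH3OH attacks the carbocation, forming a new C–O σ-bond and an oxonium ion.
Step 3: Proton transfer from the O–H of the oxonium ion to a solvent molecule delivers the neutral ether.
Total: 3 elementary steps.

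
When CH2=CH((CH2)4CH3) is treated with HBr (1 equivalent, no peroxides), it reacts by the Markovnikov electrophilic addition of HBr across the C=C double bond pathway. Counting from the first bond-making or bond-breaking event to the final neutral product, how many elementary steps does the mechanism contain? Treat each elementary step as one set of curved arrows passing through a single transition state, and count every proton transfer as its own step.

Step 1: Electrophilic addition begins with the π(C=C) electrons forming a bond to the proton of HBr. Following Markovnikov's rule, the resulting cation is secondary. The H–Br bond breaks heterolytically, releasing Br⁻.
(No 1,2-shift: no single shift to an adjacent carbon would give a more stable cation.)
Step 2: Br⁻ captures the cation: a lone pair on Br⁻ fills the empty p orbital, producing the alkyl halide product.
Total: 2 elementary steps.

2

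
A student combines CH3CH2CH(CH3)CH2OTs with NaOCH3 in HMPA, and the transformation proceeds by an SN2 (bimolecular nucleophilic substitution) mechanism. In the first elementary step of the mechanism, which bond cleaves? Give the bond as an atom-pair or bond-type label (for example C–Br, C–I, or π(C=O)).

C–O

Step 1: The methoxide nucleophile donates a lone pair from O to the α-carbon in a backside attack; simultaneously the C–O σ-bond breaks and both of its electrons leave with TsO⁻. One concerted step with inversion of configuration.
The bond broken in this step is the C–O bond.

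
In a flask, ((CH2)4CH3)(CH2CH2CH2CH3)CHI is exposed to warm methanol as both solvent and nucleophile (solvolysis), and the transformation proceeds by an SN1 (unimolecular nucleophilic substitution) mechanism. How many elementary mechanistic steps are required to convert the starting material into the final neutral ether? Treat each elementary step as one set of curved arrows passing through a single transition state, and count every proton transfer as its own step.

Step 1: Ionisation: the C–I σ-bond cleaves heterolytically; both bonding electrons depart with I⁻, leaving a secondary carbocation at the α-carbon.
(No 1,2-shift: no single shift to an adjacent carbon would give a more stable cation.)
Step 2: Nucleophilic capture: the oxygen of CH3OH bonds to the cationic carbon, producing an oxonium-ion intermediate.
Step 3: Proton transfer from the O–H of the oxonium ion to a solvent molecule delivers the neutral ether.
Total: 3 elementary steps.

3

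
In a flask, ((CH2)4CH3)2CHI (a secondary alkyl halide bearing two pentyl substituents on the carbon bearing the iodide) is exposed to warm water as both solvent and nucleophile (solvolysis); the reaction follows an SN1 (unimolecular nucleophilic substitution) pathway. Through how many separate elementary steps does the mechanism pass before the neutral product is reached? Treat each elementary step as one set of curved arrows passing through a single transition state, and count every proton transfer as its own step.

Step 1: The C–I bond breaks with both electrons going to the iodide; I⁻ leaves and a secondary carbocation remains.
(No 1,2-shift: no single shift to an adjacent carbon would give a more stable cation.)
Step 2: A lone pair on the oxygen of H2O attacks the carbocation, forming a new C–O σ-bond and an oxonium ion.
Step 3: Deprotonation of the oxonium oxygen by solvent water yields the neutral alcohol.
Total: 3 elementary steps.

3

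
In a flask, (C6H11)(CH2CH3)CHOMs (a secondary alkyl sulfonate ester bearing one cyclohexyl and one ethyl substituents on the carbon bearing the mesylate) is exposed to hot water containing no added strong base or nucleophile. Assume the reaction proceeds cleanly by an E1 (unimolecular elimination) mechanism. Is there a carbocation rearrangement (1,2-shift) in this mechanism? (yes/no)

The first-formed carbocation is secondary.
The adjacent cyclohexyl carbon already bears 2 other carbon substituents and has a hydrogen to migrate; after a 1,2-hydride shift from that carbon the positive charge sits on a tertiary centre.
Tertiary is more stable than secondary, so the shift occurs.

yes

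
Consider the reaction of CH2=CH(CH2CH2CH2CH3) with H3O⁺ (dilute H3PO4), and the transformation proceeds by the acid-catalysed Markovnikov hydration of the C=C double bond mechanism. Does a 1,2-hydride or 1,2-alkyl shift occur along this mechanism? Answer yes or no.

no

The first-formed carbocation is secondary.
No single 1,2-shift to an adjacent carbon would produce a more-substituted cation than the one already present, so no rearrangement occurs.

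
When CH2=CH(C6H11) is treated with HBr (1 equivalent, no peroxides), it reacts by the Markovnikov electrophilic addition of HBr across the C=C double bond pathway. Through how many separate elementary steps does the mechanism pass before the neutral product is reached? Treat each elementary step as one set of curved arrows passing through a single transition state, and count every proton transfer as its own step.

3

Step 1: Protonation of the alkene by HBr: the π bond acts as the nucleophile and picks up H⁺, giving the more stable (Markovnikov) secondary carbocation. The H–Br bond breaks heterolytically, releasing Br⁻.
Step 2: Carbocation rearrangement: a 1,2-hydride shift from the adjacent cyclohexyl carbon converts the initially-formed secondary cation into the more stable tertiary cation.
Step 3: Nucleophilic attack by Br⁻ on the carbocation completes the addition, giving R–Br.
Total: 3 elementary steps.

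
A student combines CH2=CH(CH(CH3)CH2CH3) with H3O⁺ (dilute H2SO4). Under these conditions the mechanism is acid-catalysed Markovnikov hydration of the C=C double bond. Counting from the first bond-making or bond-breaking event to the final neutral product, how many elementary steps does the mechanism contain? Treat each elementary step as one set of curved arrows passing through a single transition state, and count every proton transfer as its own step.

Step 1: The π electrons of the C=C bond attack a proton of H3O⁺; Markovnikov addition places the new C–H on the less-substituted alkene carbon, so the positive charge ends up on the more-substituted carbon — a secondary carbocation. H2O is released.
Step 2: Carbocation rearrangement: a 1,2-hydride shift from the adjacent sec-butyl carbon converts the initially-formed secondary cation into the more stable tertiary cation.
Step 3: A lone pair on the oxygen of H2O attacks the carbocation, forming a C–O bond and an oxonium ion (a protonated alcohol).
Step 4: H2O removes a proton from the oxonium oxygen, regenerating H3O⁺ and giving the neutral alcohol.
Total: 4 elementary steps.

4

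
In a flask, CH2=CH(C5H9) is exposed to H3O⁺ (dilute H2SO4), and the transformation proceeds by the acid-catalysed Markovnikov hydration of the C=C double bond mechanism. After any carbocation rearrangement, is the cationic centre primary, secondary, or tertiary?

Step 1: The π electrons of the C=C bond attack a proton of H3O⁺; Markovnikov addition places the new C–H on the less-substituted alkene carbon, so the positive charge ends up on the more-substituted carbon — a secondary carbocation. H2O is released.
Step 2: Carbocation rearrangement: a 1,2-hydride shift from the adjacent cyclopentyl carbon converts the initially-formed secondary cation into the more stable tertiary cation.
The cation rearranges from secondary to tertiary via a 1,2-hydride shift from the adjacent cyclopentyl carbon; the tertiary cation is what reacts next.

tertiary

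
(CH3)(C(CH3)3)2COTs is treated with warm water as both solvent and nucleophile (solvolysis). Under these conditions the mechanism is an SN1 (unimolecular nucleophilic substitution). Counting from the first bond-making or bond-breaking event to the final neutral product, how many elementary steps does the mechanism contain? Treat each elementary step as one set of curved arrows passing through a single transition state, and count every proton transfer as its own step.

Step 1: Ionisation: the C–O σ-bond cleaves heterolytically; both bonding electrons depart with TsO⁻, leaving a tertiary carbocation at the α-carbon.
(No 1,2-shift: no single shift to an adjacent carbon would give a more stable cation.)
Step 2: H2O donates an oxygen lone pair into the empty p orbital of the cation, giving a protonated alcohol (an oxonium ion).
Step 3: Proton transfer from the O–H of the oxonium ion to a solvent molecule delivers the neutral alcohol.
Total: 3 elementary steps.

3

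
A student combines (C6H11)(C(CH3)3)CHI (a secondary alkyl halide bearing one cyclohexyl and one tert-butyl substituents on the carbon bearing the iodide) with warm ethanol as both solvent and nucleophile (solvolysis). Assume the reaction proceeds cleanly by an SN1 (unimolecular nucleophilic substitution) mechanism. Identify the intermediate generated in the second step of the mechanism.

Step 1: Rate-determining heterolysis of the C–I bond gives I⁻ and a secondary carbocation.
Step 2: Carbocation rearrangement: a 1,2-hydride shift from the adjacent cyclohexyl carbon converts the initially-formed secondary cation into the more stable tertiary cation.
After step 2 the species present is a tertiary carbocation.

tertiary carbocation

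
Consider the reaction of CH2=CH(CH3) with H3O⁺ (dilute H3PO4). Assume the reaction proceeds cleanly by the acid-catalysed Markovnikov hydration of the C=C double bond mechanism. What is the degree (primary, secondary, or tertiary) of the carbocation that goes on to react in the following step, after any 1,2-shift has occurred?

Step 1: Protonation of the alkene by H3O⁺: the π bond acts as the nucleophile and picks up H⁺, giving the more stable (Markovnikov) secondary carbocation. H2O is released.
No single 1,2-shift to an adjacent carbon would give a more-substituted cation, so no rearrangement occurs.

secondary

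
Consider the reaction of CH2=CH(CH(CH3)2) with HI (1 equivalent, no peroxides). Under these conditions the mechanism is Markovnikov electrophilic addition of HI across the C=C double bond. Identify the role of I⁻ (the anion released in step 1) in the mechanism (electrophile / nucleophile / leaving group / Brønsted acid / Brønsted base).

nucleophile

Step 3: The I⁻ anion donates a lone pair to the carbocation, forming the new C–I σ-bond and giving the neutral alkyl halide.
I⁻ (the anion released in step 1) donates an electron pair to form a new σ-bond to carbon — it is the nucleophile.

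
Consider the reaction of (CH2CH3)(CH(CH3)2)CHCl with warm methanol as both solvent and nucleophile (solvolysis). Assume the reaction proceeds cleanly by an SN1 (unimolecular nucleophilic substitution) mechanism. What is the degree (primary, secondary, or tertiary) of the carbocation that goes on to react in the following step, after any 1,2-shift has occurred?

tertiary

Step 1: Unassisted departure of Cl⁻ (taking the C–Cl bonding pair) generates a secondary carbocation.
Step 2: A hydride (H with its bonding pair) migrates from the adjacent isopropyl carbon to the cationic centre — a 1,2-hydride shift — upgrading the secondary cation to a tertiary one.
The cation rearranges from secondary to tertiary via a 1,2-hydride shift from the adjacent isopropyl carbon; the tertiary cation is what reacts next.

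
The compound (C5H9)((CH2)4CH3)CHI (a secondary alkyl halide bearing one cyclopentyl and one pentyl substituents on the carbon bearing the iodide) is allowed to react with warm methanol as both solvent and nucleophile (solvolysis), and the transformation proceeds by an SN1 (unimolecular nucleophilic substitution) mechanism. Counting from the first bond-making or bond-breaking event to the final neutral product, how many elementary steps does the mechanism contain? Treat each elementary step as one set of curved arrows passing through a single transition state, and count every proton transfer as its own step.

Step 1: The C–I bond breaks with both electrons going to the iodide; I⁻ leaves and a secondary carbocation remains.
Step 2: Carbocation rearrangement: a 1,2-hydride shift from the adjacent cyclopentyl carbon converts the initially-formed secondary cation into the more stable tertiary cation.
Step 3: Nucleophilic capture: the oxygen of CH3OH bonds to the cationic carbon, producing an oxonium-ion intermediate.
Step 4: Proton transfer from the O–H of the oxonium ion to a solvent molecule delivers the neutral ether.
Total: 4 elementary steps.

4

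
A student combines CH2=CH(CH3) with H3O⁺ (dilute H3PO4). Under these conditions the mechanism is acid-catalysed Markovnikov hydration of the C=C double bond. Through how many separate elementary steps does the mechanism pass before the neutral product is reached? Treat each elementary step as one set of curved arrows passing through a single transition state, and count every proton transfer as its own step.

3

Step 1: The π electrons of the C=C bond attack a proton of H3O⁺; Markovnikov addition places the new C–H on the less-substituted alkene carbon, so the positive charge ends up on the more-substituted carbon — a secondary carbocation. H2O is released.
(No 1,2-shift: no single shift to an adjacent carbon would give a more stable cation.)
Step 2: Nucleophilic capture of the cation by H2O produces the protonated alcohol (an oxonium ion).
Step 3: H2O removes a proton from the oxonium oxygen, regenerating H3O⁺ and giving the neutral alcohol.
Total: 3 elementary steps.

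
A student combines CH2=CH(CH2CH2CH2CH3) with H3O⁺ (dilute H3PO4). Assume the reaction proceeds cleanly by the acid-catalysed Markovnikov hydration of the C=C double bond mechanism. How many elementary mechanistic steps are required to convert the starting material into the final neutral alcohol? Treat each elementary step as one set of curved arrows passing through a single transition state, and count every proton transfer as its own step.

Step 1: The π electrons of the C=C bond attack a proton of H3O⁺; Markovnikov addition places the new C–H on the less-substituted alkene carbon, so the positive charge ends up on the more-substituted carbon — a secondary carbocation. H2O is released.
(No 1,2-shift: no single shift to an adjacent carbon would give a more stable cation.)
Step 2: A lone pair on the oxygen of H2O attacks the carbocation, forming a C–O bond and an oxonium ion (a protonated alcohol).
Step 3: H2O removes a proton from the oxonium oxygen, regenerating H3O⁺ and giving the neutral alcohol.
Total: 3 elementary steps.

3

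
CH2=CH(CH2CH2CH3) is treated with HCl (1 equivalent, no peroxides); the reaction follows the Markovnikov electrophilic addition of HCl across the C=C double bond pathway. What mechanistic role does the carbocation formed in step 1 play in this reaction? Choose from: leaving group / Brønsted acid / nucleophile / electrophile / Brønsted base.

electrophile

Step 2: Nucleophilic attack by Cl⁻ on the carbocation completes the addition, giving R–Cl.
The carbocation formed in step 1 accepts an electron pair into an empty or π* orbital — it is the electrophile.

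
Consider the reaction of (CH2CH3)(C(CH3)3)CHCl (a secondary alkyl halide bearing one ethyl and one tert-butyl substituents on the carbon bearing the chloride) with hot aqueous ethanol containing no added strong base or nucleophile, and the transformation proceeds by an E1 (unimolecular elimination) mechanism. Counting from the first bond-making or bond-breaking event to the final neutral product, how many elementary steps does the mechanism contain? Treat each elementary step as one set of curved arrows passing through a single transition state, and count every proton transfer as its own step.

3

Step 1: Unassisted departure of Cl⁻ (taking the C–Cl bonding pair) generates a secondary carbocation.
Step 2: A 1,2-methyl shift from the adjacent tert-butyl carbon moves the positive charge from the secondary centre to an adjacent carbon, generating a more stable tertiary carbocation.
Step 3: A weak base (a water (or ethanol) molecule from the solvent) removes a proton from a carbon adjacent to the cationic centre; the electrons of that C–H bond become the new π(C=C) bond, giving the alkene.
Total: 3 elementary steps.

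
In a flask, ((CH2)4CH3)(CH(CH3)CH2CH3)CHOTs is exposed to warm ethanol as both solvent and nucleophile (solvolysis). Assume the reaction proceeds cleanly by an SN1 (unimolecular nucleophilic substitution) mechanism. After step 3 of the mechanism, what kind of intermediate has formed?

Step 1: Rate-determining heterolysis of the C–O bond gives TsO⁻ and a secondary carbocation.
Step 2: A hydride (H with its bonding pair) migrates from the adjacent sec-butyl carbon to the cationic centre — a 1,2-hydride shift — upgrading the secondary cation to a tertiary one.
Step 3: CH3CH2OH donates an oxygen lone pair into the empty p orbital of the cation, giving a protonated ether (an oxonium ion).
After step 3 the species present is an oxonium ion.

oxonium ion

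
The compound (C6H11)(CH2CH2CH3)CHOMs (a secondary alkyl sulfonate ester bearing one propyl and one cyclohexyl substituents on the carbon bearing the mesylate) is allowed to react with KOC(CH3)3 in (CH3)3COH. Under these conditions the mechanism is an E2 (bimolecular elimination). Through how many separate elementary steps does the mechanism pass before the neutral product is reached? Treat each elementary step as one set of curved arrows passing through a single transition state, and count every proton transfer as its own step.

Step 1: In one step, (CH3)3CO⁻ pulls off a β-proton, the C–O bond cleaves, and a C=C double bond forms between the α- and β-carbons (E2, anti elimination).
Total: 1 elementary step.

1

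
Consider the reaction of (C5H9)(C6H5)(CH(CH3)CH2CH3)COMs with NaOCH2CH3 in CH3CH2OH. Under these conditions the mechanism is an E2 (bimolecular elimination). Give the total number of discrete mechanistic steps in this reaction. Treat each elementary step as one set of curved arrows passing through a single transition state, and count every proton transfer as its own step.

Step 1: In one step, CH3CH2O⁻ pulls off a β-proton, the C–O bond cleaves, and a C=C double bond forms between the α- and β-carbons (E2, anti elimination).
Total: 1 elementary step.

1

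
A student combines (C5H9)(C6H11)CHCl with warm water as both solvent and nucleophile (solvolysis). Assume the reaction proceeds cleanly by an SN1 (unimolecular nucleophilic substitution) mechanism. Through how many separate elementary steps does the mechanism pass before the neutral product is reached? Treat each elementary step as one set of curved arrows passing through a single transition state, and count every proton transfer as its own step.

Step 1: Unassisted departure of Cl⁻ (taking the C–Cl bonding pair) generates a secondary carbocation.
Step 2: A 1,2-hydride shift from the adjacent cyclohexyl carbon moves the positive charge from the secondary centre to an adjacent carbon, generating a more stable tertiary carbocation.
Step 3: Nucleophilic capture: the oxygen of H2O bonds to the cationic carbon, producing an oxonium-ion intermediate.
Step 4: Proton transfer from the O–H of the oxonium ion to a solvent molecule delivers the neutral alcohol.
Total: 4 elementary steps.

4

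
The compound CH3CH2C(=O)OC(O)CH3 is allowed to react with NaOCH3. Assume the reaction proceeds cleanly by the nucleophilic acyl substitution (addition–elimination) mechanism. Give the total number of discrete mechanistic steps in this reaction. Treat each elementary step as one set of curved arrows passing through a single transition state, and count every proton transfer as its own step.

2

Step 1: A lone pair on the O of CH3O⁻ attacks the electrophilic acyl carbon; the π(C=O) electrons move onto oxygen, giving a tetrahedral intermediate.
Step 2: Collapse of the tetrahedral intermediate: the alkoxide oxygen pushes its lone pair back to re-form C=O while CH3CO2⁻ leaves.
Total: 2 elementary steps.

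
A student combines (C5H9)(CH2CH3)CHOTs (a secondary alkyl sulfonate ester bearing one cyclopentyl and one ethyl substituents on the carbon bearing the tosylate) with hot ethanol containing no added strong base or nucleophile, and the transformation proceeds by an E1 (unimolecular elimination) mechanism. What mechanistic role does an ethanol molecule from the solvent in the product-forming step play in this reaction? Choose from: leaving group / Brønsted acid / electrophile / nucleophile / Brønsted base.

Step 3: Loss of a β-proton to an ethanol molecule of the solvent: the C–H bonding pair collapses toward the cationic carbon to form the C=C π bond, yielding the alkene.
An ethanol molecule from the solvent in the product-forming step accepts a proton in a proton-transfer step — a Brønsted base.

Brønsted base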